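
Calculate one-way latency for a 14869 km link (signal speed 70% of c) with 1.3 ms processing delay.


Speed = 0.7 * 3e5 km/s = 210000 km/s
Propagation delay = 14869 / 210000 = 0.0708 s = 70.8048 ms
Processing delay = 1.3 ms
Total one-way latency = 72.1048 ms


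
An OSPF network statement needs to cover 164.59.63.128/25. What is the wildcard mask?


Subnet mask: 255.255.255.128
Wildcard = 255.255.255.255 - subnet mask
255 - 255 = 0
255 - 255 = 0
255 - 255 = 0
255 - 128 = 127
Wildcard: 0.0.0.127


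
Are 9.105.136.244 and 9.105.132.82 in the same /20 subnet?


Mask: 255.255.240.0
9.105.136.244 AND mask = 9.105.128.0
9.105.132.82 AND mask = 9.105.128.0
Yes, same subnet (9.105.128.0)


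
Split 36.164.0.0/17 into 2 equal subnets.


New prefix = 17 + 1 = 18
Each subnet has 16384 addresses
  36.164.0.0/18
  36.164.64.0/18
Subnets: 36.164.0.0/18, 36.164.64.0/18


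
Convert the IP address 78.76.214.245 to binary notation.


78 = 01001110
76 = 01001100
214 = 11010110
245 = 11110101
Binary: 01001110.01001100.11010110.11110101


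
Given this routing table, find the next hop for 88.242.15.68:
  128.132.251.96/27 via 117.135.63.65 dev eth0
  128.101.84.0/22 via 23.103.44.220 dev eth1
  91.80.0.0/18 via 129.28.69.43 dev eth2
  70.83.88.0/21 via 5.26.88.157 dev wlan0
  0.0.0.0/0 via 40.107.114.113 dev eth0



Longest prefix match for 88.242.15.68:
  /27 128.132.251.96: no
  /22 128.101.84.0: no
  /18 91.80.0.0: no
  /21 70.83.88.0: no
  /0 0.0.0.0: MATCH
Selected: next-hop 40.107.114.113 via eth0 (matched /0)


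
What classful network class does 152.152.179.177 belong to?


First octet: 152
Binary: 10011000
10xxxxxx -> Class B (128-191)
Class B, default mask 255.255.0.0 (/16)


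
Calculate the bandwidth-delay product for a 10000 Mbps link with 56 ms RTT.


BDP = bandwidth * RTT
= 10000 Mbps * 56 ms
= 10000 * 1e6 * 56 / 1000 bits
= 560000000 bits
= 70000000 bytes
= 68359.375 KB
BDP = 560000000 bits (70000000 bytes)


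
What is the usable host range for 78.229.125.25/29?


Network: 78.229.125.24
Broadcast: 78.229.125.31
First usable = network + 1
Last usable = broadcast - 1
Range: 78.229.125.25 to 78.229.125.30


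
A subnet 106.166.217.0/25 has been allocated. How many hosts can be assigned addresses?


Host bits = 32 - 25 = 7
Total addresses = 2^7 = 128
Usable = total - 2 (network and broadcast)
Usable hosts: 126


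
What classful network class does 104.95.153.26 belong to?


First octet: 104
Binary: 01101000
0xxxxxxx -> Class A (1-126)
Class A, default mask 255.0.0.0 (/8)


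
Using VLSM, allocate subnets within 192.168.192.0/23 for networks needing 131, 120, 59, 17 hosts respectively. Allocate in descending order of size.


131 hosts -> /24 (254 usable): 192.168.192.0/24
120 hosts -> /25 (126 usable): 192.168.193.0/25
59 hosts -> /26 (62 usable): 192.168.193.128/26
17 hosts -> /27 (30 usable): 192.168.193.192/27
Allocation: 192.168.192.0/24 (131 hosts, 254 usable); 192.168.193.0/25 (120 hosts, 126 usable); 192.168.193.128/26 (59 hosts, 62 usable); 192.168.193.192/27 (17 hosts, 30 usable)


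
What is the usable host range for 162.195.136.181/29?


Network: 162.195.136.176
Broadcast: 162.195.136.183
First usable = network + 1
Last usable = broadcast - 1
Range: 162.195.136.177 to 162.195.136.182


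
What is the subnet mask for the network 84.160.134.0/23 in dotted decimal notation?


/23 means 23 network bits, 9 host bits
Binary: 11111111111111111111111000000000
Mask: 255.255.254.0


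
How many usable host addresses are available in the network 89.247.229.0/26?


Host bits = 32 - 26 = 6
Total addresses = 2^6 = 64
Usable = total - 2 (network and broadcast)
Usable hosts: 62


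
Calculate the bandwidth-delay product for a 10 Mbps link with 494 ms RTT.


BDP = bandwidth * RTT
= 10 Mbps * 494 ms
= 10 * 1e6 * 494 / 1000 bits
= 4940000 bits
= 617500 bytes
= 603.0273 KB
BDP = 4940000 bits (617500 bytes)


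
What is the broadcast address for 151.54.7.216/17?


Network: 151.54.0.0/17
Host bits = 15
Set all host bits to 1:
Broadcast: 151.54.127.255


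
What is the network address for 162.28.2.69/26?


IP:   10100010.00011100.00000010.01000101
Mask: 11111111.11111111.11111111.11000000
AND operation:
Net:  10100010.00011100.00000010.01000000
Network: 162.28.2.64/26


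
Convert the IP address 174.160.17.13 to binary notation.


174 = 10101110
160 = 10100000
17 = 00010001
13 = 00001101
Binary: 10101110.10100000.00010001.00001101


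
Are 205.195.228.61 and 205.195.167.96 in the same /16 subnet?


Mask: 255.255.0.0
205.195.228.61 AND mask = 205.195.0.0
205.195.167.96 AND mask = 205.195.0.0
Yes, same subnet (205.195.0.0)


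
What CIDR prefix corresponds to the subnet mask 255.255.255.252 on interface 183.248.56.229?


Binary: 11111111.11111111.11111111.11111100
Count leading 1s
Prefix: /30


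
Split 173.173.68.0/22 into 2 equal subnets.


New prefix = 22 + 1 = 23
Each subnet has 512 addresses
  173.173.68.0/23
  173.173.70.0/23
Subnets: 173.173.68.0/23, 173.173.70.0/23


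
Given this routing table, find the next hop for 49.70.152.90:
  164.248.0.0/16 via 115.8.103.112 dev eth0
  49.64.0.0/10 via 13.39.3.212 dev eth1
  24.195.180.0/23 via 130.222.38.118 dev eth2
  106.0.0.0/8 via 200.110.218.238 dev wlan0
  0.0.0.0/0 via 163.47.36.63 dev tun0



Longest prefix match for 49.70.152.90:
  /16 164.248.0.0: no
  /10 49.64.0.0: MATCH
  /23 24.195.180.0: no
  /8 106.0.0.0: no
  /0 0.0.0.0: MATCH
Selected: next-hop 13.39.3.212 via eth1 (matched /10)


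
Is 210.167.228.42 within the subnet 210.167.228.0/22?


Subnet network: 210.167.228.0
Test IP AND mask: 210.167.228.0
Yes, 210.167.228.42 is in 210.167.228.0/22


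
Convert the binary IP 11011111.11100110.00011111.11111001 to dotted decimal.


11011111 = 223
11100110 = 230
00011111 = 31
11111001 = 249
IP: 223.230.31.249


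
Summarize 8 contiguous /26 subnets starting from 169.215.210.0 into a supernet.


Original prefix: /26
Number of subnets: 8 = 2^3
New prefix = 26 - 3 = 23
Supernet: 169.215.210.0/23


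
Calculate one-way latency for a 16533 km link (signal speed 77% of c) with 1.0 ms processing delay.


Speed = 0.77 * 3e5 km/s = 231000 km/s
Propagation delay = 16533 / 231000 = 0.0716 s = 71.5714 ms
Processing delay = 1.0 ms
Total one-way latency = 72.5714 ms


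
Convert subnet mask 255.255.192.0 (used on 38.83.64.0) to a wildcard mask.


Subnet mask: 255.255.192.0
Wildcard = 255.255.255.255 - subnet mask
255 - 255 = 0
255 - 255 = 0
255 - 192 = 63
255 - 0 = 255
Wildcard: 0.0.63.255


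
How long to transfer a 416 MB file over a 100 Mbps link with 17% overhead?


Effective throughput = 100 * (1 - 17/100) = 83 Mbps
File size in Mb = 416 * 8 = 3328 Mb
Time = 3328 / 83
Time = 40.0964 seconds


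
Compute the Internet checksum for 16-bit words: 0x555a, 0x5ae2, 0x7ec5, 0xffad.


Sum all words (with carry folding):
+ 0x555a = 0x555a
+ 0x5ae2 = 0xb03c
+ 0x7ec5 = 0x2f02
+ 0xffad = 0x2eb0
One's complement: ~0x2eb0
Checksum = 0xd14f


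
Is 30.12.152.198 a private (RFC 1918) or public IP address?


RFC 1918 private ranges:
  10.0.0.0/8 (10.0.0.0 - 10.255.255.255)
  172.16.0.0/12 (172.16.0.0 - 172.31.255.255)
  192.168.0.0/16 (192.168.0.0 - 192.168.255.255)
Public (not in any RFC 1918 range)


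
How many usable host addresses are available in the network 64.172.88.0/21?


Host bits = 32 - 21 = 11
Total addresses = 2^11 = 2048
Usable = total - 2 (network and broadcast)
Usable hosts: 2046


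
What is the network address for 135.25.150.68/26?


IP:   10000111.00011001.10010110.01000100
Mask: 11111111.11111111.11111111.11000000
AND operation:
Net:  10000111.00011001.10010110.01000000
Network: 135.25.150.64/26


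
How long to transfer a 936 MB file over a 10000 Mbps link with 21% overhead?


Effective throughput = 10000 * (1 - 21/100) = 7900 Mbps
File size in Mb = 936 * 8 = 7488 Mb
Time = 7488 / 7900
Time = 0.9478 seconds


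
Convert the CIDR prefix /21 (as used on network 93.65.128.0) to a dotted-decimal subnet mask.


/21 means 21 network bits, 11 host bits
Binary: 11111111111111111111100000000000
Mask: 255.255.248.0


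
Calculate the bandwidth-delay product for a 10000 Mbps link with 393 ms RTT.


BDP = bandwidth * RTT
= 10000 Mbps * 393 ms
= 10000 * 1e6 * 393 / 1000 bits
= 3930000000 bits
= 491250000 bytes
= 479736.3281 KB
BDP = 3930000000 bits (491250000 bytes)


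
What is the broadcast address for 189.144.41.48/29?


Network: 189.144.41.48/29
Host bits = 3
Set all host bits to 1:
Broadcast: 189.144.41.55


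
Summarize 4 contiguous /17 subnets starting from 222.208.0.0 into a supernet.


Original prefix: /17
Number of subnets: 4 = 2^2
New prefix = 17 - 2 = 15
Supernet: 222.208.0.0/15


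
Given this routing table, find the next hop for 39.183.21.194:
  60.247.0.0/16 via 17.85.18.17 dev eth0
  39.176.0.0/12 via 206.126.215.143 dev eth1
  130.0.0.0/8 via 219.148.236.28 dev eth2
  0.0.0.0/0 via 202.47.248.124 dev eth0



Longest prefix match for 39.183.21.194:
  /16 60.247.0.0: no
  /12 39.176.0.0: MATCH
  /8 130.0.0.0: no
  /0 0.0.0.0: MATCH
Selected: next-hop 206.126.215.143 via eth1 (matched /12)


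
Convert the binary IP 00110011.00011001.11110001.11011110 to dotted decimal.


00110011 = 51
00011001 = 25
11110001 = 241
11011110 = 222
IP: 51.25.241.222


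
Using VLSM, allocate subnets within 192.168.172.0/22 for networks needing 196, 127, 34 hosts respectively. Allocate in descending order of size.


196 hosts -> /24 (254 usable): 192.168.172.0/24
127 hosts -> /24 (254 usable): 192.168.173.0/24
34 hosts -> /26 (62 usable): 192.168.174.0/26
Allocation: 192.168.172.0/24 (196 hosts, 254 usable); 192.168.173.0/24 (127 hosts, 254 usable); 192.168.174.0/26 (34 hosts, 62 usable)


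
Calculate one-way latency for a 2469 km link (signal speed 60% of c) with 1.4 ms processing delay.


Speed = 0.6 * 3e5 km/s = 180000 km/s
Propagation delay = 2469 / 180000 = 0.0137 s = 13.7167 ms
Processing delay = 1.4 ms
Total one-way latency = 15.1167 ms


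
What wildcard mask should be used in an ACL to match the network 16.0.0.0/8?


Subnet mask: 255.0.0.0
Wildcard = 255.255.255.255 - subnet mask
255 - 255 = 0
255 - 0 = 255
255 - 0 = 255
255 - 0 = 255
Wildcard: 0.255.255.255


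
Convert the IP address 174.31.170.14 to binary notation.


174 = 10101110
31 = 00011111
170 = 10101010
14 = 00001110
Binary: 10101110.00011111.10101010.00001110


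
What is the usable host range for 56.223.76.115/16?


Network: 56.223.0.0
Broadcast: 56.223.255.255
First usable = network + 1
Last usable = broadcast - 1
Range: 56.223.0.1 to 56.223.255.254


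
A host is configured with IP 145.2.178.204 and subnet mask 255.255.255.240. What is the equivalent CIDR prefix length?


Binary: 11111111.11111111.11111111.11110000
Count leading 1s
Prefix: /28


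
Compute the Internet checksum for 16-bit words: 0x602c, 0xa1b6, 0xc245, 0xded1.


Sum all words (with carry folding):
+ 0x602c = 0x602c
+ 0xa1b6 = 0x01e3
+ 0xc245 = 0xc428
+ 0xded1 = 0xa2fa
One's complement: ~0xa2fa
Checksum = 0x5d05


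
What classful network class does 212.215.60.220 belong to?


First octet: 212
Binary: 11010100
110xxxxx -> Class C (192-223)
Class C, default mask 255.255.255.0 (/24)


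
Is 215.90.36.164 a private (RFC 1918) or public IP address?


RFC 1918 private ranges:
  10.0.0.0/8 (10.0.0.0 - 10.255.255.255)
  172.16.0.0/12 (172.16.0.0 - 172.31.255.255)
  192.168.0.0/16 (192.168.0.0 - 192.168.255.255)
Public (not in any RFC 1918 range)


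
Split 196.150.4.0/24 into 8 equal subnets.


New prefix = 24 + 3 = 27
Each subnet has 32 addresses
  196.150.4.0/27
  196.150.4.32/27
  196.150.4.64/27
  196.150.4.96/27
  196.150.4.128/27
  196.150.4.160/27
  196.150.4.192/27
  196.150.4.224/27
Subnets: 196.150.4.0/27, 196.150.4.32/27, 196.150.4.64/27, 196.150.4.96/27, 196.150.4.128/27, 196.150.4.160/27, 196.150.4.192/27, 196.150.4.224/27


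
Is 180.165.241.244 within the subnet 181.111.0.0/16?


Subnet network: 181.111.0.0
Test IP AND mask: 180.165.0.0
No, 180.165.241.244 is not in 181.111.0.0/16


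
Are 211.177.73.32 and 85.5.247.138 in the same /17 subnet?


Mask: 255.255.128.0
211.177.73.32 AND mask = 211.177.0.0
85.5.247.138 AND mask = 85.5.128.0
No, different subnets (211.177.0.0 vs 85.5.128.0)


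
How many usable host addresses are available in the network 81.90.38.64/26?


Host bits = 32 - 26 = 6
Total addresses = 2^6 = 64
Usable = total - 2 (network and broadcast)
Usable hosts: 62


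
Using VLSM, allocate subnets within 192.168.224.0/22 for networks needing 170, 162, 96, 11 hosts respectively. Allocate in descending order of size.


170 hosts -> /24 (254 usable): 192.168.224.0/24
162 hosts -> /24 (254 usable): 192.168.225.0/24
96 hosts -> /25 (126 usable): 192.168.226.0/25
11 hosts -> /28 (14 usable): 192.168.226.128/28
Allocation: 192.168.224.0/24 (170 hosts, 254 usable); 192.168.225.0/24 (162 hosts, 254 usable); 192.168.226.0/25 (96 hosts, 126 usable); 192.168.226.128/28 (11 hosts, 14 usable)


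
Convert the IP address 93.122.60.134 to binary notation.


93 = 01011101
122 = 01111010
60 = 00111100
134 = 10000110
Binary: 01011101.01111010.00111100.10000110


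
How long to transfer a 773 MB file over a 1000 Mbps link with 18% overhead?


Effective throughput = 1000 * (1 - 18/100) = 820.0 Mbps
File size in Mb = 773 * 8 = 6184 Mb
Time = 6184 / 820.0
Time = 7.5415 seconds


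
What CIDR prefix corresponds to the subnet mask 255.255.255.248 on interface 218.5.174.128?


Binary: 11111111.11111111.11111111.11111000
Count leading 1s
Prefix: /29


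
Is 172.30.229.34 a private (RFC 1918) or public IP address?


RFC 1918 private ranges:
  10.0.0.0/8 (10.0.0.0 - 10.255.255.255)
  172.16.0.0/12 (172.16.0.0 - 172.31.255.255)
  192.168.0.0/16 (192.168.0.0 - 192.168.255.255)
Private (in 172.16.0.0/12)


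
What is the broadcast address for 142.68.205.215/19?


Network: 142.68.192.0/19
Host bits = 13
Set all host bits to 1:
Broadcast: 142.68.223.255


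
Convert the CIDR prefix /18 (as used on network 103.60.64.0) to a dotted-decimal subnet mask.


/18 means 18 network bits, 14 host bits
Binary: 11111111111111111100000000000000
Mask: 255.255.192.0


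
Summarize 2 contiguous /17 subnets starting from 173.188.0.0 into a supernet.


Original prefix: /17
Number of subnets: 2 = 2^1
New prefix = 17 - 1 = 16
Supernet: 173.188.0.0/16


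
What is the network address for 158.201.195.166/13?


IP:   10011110.11001001.11000011.10100110
Mask: 11111111.11111000.00000000.00000000
AND operation:
Net:  10011110.11001000.00000000.00000000
Network: 158.200.0.0/13


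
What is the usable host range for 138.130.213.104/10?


Network: 138.128.0.0
Broadcast: 138.191.255.255
First usable = network + 1
Last usable = broadcast - 1
Range: 138.128.0.1 to 138.191.255.254


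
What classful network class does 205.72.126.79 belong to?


First octet: 205
Binary: 11001101
110xxxxx -> Class C (192-223)
Class C, default mask 255.255.255.0 (/24)


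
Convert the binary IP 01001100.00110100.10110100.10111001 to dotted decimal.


01001100 = 76
00110100 = 52
10110100 = 180
10111001 = 185
IP: 76.52.180.185


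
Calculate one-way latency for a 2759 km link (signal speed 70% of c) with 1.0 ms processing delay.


Speed = 0.7 * 3e5 km/s = 210000 km/s
Propagation delay = 2759 / 210000 = 0.0131 s = 13.1381 ms
Processing delay = 1.0 ms
Total one-way latency = 14.1381 ms


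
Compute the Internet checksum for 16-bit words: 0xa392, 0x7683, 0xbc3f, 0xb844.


Sum all words (with carry folding):
+ 0xa392 = 0xa392
+ 0x7683 = 0x1a16
+ 0xbc3f = 0xd655
+ 0xb844 = 0x8e9a
One's complement: ~0x8e9a
Checksum = 0x7165


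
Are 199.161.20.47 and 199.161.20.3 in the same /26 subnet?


Mask: 255.255.255.192
199.161.20.47 AND mask = 199.161.20.0
199.161.20.3 AND mask = 199.161.20.0
Yes, same subnet (199.161.20.0)


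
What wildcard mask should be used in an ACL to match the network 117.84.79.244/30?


Subnet mask: 255.255.255.252
Wildcard = 255.255.255.255 - subnet mask
255 - 255 = 0
255 - 255 = 0
255 - 255 = 0
255 - 252 = 3
Wildcard: 0.0.0.3


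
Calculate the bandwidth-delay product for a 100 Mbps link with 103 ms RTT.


BDP = bandwidth * RTT
= 100 Mbps * 103 ms
= 100 * 1e6 * 103 / 1000 bits
= 10300000 bits
= 1287500 bytes
= 1257.3242 KB
BDP = 10300000 bits (1287500 bytes)


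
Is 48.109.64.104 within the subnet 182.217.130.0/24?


Subnet network: 182.217.130.0
Test IP AND mask: 48.109.64.0
No, 48.109.64.104 is not in 182.217.130.0/24


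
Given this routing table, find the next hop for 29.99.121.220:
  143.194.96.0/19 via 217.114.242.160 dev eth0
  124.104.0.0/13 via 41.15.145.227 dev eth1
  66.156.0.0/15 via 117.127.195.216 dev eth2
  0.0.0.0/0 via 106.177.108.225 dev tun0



Longest prefix match for 29.99.121.220:
  /19 143.194.96.0: no
  /13 124.104.0.0: no
  /15 66.156.0.0: no
  /0 0.0.0.0: MATCH
Selected: next-hop 106.177.108.225 via tun0 (matched /0)


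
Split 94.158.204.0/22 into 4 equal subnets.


New prefix = 22 + 2 = 24
Each subnet has 256 addresses
  94.158.204.0/24
  94.158.205.0/24
  94.158.206.0/24
  94.158.207.0/24
Subnets: 94.158.204.0/24, 94.158.205.0/24, 94.158.206.0/24, 94.158.207.0/24


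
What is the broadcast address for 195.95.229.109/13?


Network: 195.88.0.0/13
Host bits = 19
Set all host bits to 1:
Broadcast: 195.95.255.255


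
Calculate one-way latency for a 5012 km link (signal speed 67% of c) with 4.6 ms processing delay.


Speed = 0.67 * 3e5 km/s = 201000 km/s
Propagation delay = 5012 / 201000 = 0.0249 s = 24.9353 ms
Processing delay = 4.6 ms
Total one-way latency = 29.5353 ms


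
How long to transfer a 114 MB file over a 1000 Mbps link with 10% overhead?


Effective throughput = 1000 * (1 - 10/100) = 900 Mbps
File size in Mb = 114 * 8 = 912 Mb
Time = 912 / 900
Time = 1.0133 seconds


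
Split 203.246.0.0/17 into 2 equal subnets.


New prefix = 17 + 1 = 18
Each subnet has 16384 addresses
  203.246.0.0/18
  203.246.64.0/18
Subnets: 203.246.0.0/18, 203.246.64.0/18


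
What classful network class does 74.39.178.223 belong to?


First octet: 74
Binary: 01001010
0xxxxxxx -> Class A (1-126)
Class A, default mask 255.0.0.0 (/8)


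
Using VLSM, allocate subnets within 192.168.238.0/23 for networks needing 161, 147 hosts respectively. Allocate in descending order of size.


161 hosts -> /24 (254 usable): 192.168.238.0/24
147 hosts -> /24 (254 usable): 192.168.239.0/24
Allocation: 192.168.238.0/24 (161 hosts, 254 usable); 192.168.239.0/24 (147 hosts, 254 usable)


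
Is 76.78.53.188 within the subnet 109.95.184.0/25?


Subnet network: 109.95.184.0
Test IP AND mask: 76.78.53.128
No, 76.78.53.188 is not in 109.95.184.0/25


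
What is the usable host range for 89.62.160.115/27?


Network: 89.62.160.96
Broadcast: 89.62.160.127
First usable = network + 1
Last usable = broadcast - 1
Range: 89.62.160.97 to 89.62.160.126


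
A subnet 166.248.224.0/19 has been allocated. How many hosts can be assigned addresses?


Host bits = 32 - 19 = 13
Total addresses = 2^13 = 8192
Usable = total - 2 (network and broadcast)
Usable hosts: 8190


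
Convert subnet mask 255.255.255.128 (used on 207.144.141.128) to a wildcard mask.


Subnet mask: 255.255.255.128
Wildcard = 255.255.255.255 - subnet mask
255 - 255 = 0
255 - 255 = 0
255 - 255 = 0
255 - 128 = 127
Wildcard: 0.0.0.127


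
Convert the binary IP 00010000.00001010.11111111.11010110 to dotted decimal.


00010000 = 16
00001010 = 10
11111111 = 255
11010110 = 214
IP: 16.10.255.214


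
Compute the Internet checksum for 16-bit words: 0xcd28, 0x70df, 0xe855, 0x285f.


Sum all words (with carry folding):
+ 0xcd28 = 0xcd28
+ 0x70df = 0x3e08
+ 0xe855 = 0x265e
+ 0x285f = 0x4ebd
One's complement: ~0x4ebd
Checksum = 0xb142


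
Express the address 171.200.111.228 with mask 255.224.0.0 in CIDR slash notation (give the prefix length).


Binary: 11111111.11100000.00000000.00000000
Count leading 1s
Prefix: /11


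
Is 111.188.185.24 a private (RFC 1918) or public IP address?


RFC 1918 private ranges:
  10.0.0.0/8 (10.0.0.0 - 10.255.255.255)
  172.16.0.0/12 (172.16.0.0 - 172.31.255.255)
  192.168.0.0/16 (192.168.0.0 - 192.168.255.255)
Public (not in any RFC 1918 range)


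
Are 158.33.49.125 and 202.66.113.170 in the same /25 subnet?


Mask: 255.255.255.128
158.33.49.125 AND mask = 158.33.49.0
202.66.113.170 AND mask = 202.66.113.128
No, different subnets (158.33.49.0 vs 202.66.113.128)


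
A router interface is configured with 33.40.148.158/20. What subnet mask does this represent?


/20 means 20 network bits, 12 host bits
Binary: 11111111111111111111000000000000
Mask: 255.255.240.0


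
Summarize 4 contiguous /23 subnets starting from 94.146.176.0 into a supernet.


Original prefix: /23
Number of subnets: 4 = 2^2
New prefix = 23 - 2 = 21
Supernet: 94.146.176.0/21


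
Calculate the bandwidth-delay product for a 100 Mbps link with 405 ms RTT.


BDP = bandwidth * RTT
= 100 Mbps * 405 ms
= 100 * 1e6 * 405 / 1000 bits
= 40500000 bits
= 5062500 bytes
= 4943.8477 KB
BDP = 40500000 bits (5062500 bytes)


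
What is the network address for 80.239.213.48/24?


IP:   01010000.11101111.11010101.00110000
Mask: 11111111.11111111.11111111.00000000
AND operation:
Net:  01010000.11101111.11010101.00000000
Network: 80.239.213.0/24


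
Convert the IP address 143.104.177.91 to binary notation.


143 = 10001111
104 = 01101000
177 = 10110001
91 = 01011011
Binary: 10001111.01101000.10110001.01011011


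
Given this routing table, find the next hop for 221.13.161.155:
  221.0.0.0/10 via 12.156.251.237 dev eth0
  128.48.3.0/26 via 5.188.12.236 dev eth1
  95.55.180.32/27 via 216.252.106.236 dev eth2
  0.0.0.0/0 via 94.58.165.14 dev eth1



Longest prefix match for 221.13.161.155:
  /10 221.0.0.0: MATCH
  /26 128.48.3.0: no
  /27 95.55.180.32: no
  /0 0.0.0.0: MATCH
Selected: next-hop 12.156.251.237 via eth0 (matched /10)


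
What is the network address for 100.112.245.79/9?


IP:   01100100.01110000.11110101.01001111
Mask: 11111111.10000000.00000000.00000000
AND operation:
Net:  01100100.00000000.00000000.00000000
Network: 100.0.0.0/9


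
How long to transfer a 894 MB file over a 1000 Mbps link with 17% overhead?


Effective throughput = 1000 * (1 - 17/100) = 830 Mbps
File size in Mb = 894 * 8 = 7152 Mb
Time = 7152 / 830
Time = 8.6169 seconds


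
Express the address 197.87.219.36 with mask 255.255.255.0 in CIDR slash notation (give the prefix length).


Binary: 11111111.11111111.11111111.00000000
Count leading 1s
Prefix: /24


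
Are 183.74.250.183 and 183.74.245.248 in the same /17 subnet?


Mask: 255.255.128.0
183.74.250.183 AND mask = 183.74.128.0
183.74.245.248 AND mask = 183.74.128.0
Yes, same subnet (183.74.128.0)


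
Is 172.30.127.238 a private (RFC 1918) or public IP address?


RFC 1918 private ranges:
  10.0.0.0/8 (10.0.0.0 - 10.255.255.255)
  172.16.0.0/12 (172.16.0.0 - 172.31.255.255)
  192.168.0.0/16 (192.168.0.0 - 192.168.255.255)
Private (in 172.16.0.0/12)


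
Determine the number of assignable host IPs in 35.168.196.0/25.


Host bits = 32 - 25 = 7
Total addresses = 2^7 = 128
Usable = total - 2 (network and broadcast)
Usable hosts: 126


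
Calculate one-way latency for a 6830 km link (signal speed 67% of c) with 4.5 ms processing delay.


Speed = 0.67 * 3e5 km/s = 201000 km/s
Propagation delay = 6830 / 201000 = 0.034 s = 33.9801 ms
Processing delay = 4.5 ms
Total one-way latency = 38.4801 ms


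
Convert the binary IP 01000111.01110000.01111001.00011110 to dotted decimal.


01000111 = 71
01110000 = 112
01111001 = 121
00011110 = 30
IP: 71.112.121.30


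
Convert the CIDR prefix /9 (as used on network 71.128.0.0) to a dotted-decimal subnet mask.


/9 means 9 network bits, 23 host bits
Binary: 11111111100000000000000000000000
Mask: 255.128.0.0


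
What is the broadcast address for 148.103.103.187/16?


Network: 148.103.0.0/16
Host bits = 16
Set all host bits to 1:
Broadcast: 148.103.255.255


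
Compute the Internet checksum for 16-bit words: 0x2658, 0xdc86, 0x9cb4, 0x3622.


Sum all words (with carry folding):
+ 0x2658 = 0x2658
+ 0xdc86 = 0x02df
+ 0x9cb4 = 0x9f93
+ 0x3622 = 0xd5b5
One's complement: ~0xd5b5
Checksum = 0x2a4a


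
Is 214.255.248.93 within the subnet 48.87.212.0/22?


Subnet network: 48.87.212.0
Test IP AND mask: 214.255.248.0
No, 214.255.248.93 is not in 48.87.212.0/22


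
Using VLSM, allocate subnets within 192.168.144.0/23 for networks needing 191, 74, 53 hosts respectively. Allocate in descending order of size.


191 hosts -> /24 (254 usable): 192.168.144.0/24
74 hosts -> /25 (126 usable): 192.168.145.0/25
53 hosts -> /26 (62 usable): 192.168.145.128/26
Allocation: 192.168.144.0/24 (191 hosts, 254 usable); 192.168.145.0/25 (74 hosts, 126 usable); 192.168.145.128/26 (53 hosts, 62 usable)


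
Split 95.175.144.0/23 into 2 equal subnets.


New prefix = 23 + 1 = 24
Each subnet has 256 addresses
  95.175.144.0/24
  95.175.145.0/24
Subnets: 95.175.144.0/24, 95.175.145.0/24


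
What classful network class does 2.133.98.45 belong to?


First octet: 2
Binary: 00000010
0xxxxxxx -> Class A (1-126)
Class A, default mask 255.0.0.0 (/8)


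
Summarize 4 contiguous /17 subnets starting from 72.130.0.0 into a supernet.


Original prefix: /17
Number of subnets: 4 = 2^2
New prefix = 17 - 2 = 15
Supernet: 72.130.0.0/15


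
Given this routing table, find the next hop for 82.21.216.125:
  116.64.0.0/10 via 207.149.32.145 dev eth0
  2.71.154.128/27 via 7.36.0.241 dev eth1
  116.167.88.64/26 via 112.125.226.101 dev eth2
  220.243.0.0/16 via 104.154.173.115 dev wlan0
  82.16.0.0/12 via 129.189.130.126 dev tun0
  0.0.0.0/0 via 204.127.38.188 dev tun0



Longest prefix match for 82.21.216.125:
  /10 116.64.0.0: no
  /27 2.71.154.128: no
  /26 116.167.88.64: no
  /16 220.243.0.0: no
  /12 82.16.0.0: MATCH
  /0 0.0.0.0: MATCH
Selected: next-hop 129.189.130.126 via tun0 (matched /12)


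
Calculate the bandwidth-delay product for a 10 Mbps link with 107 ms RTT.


BDP = bandwidth * RTT
= 10 Mbps * 107 ms
= 10 * 1e6 * 107 / 1000 bits
= 1070000 bits
= 133750 bytes
= 130.6152 KB
BDP = 1070000 bits (133750 bytes)


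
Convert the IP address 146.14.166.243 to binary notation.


146 = 10010010
14 = 00001110
166 = 10100110
243 = 11110011
Binary: 10010010.00001110.10100110.11110011


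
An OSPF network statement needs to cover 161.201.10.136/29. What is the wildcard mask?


Subnet mask: 255.255.255.248
Wildcard = 255.255.255.255 - subnet mask
255 - 255 = 0
255 - 255 = 0
255 - 255 = 0
255 - 248 = 7
Wildcard: 0.0.0.7


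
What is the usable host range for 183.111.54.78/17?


Network: 183.111.0.0
Broadcast: 183.111.127.255
First usable = network + 1
Last usable = broadcast - 1
Range: 183.111.0.1 to 183.111.127.254


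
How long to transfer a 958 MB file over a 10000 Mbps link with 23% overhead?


Effective throughput = 10000 * (1 - 23/100) = 7700 Mbps
File size in Mb = 958 * 8 = 7664 Mb
Time = 7664 / 7700
Time = 0.9953 seconds


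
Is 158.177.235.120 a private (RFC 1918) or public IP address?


RFC 1918 private ranges:
  10.0.0.0/8 (10.0.0.0 - 10.255.255.255)
  172.16.0.0/12 (172.16.0.0 - 172.31.255.255)
  192.168.0.0/16 (192.168.0.0 - 192.168.255.255)
Public (not in any RFC 1918 range)


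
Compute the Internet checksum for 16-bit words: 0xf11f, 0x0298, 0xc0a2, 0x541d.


Sum all words (with carry folding):
+ 0xf11f = 0xf11f
+ 0x0298 = 0xf3b7
+ 0xc0a2 = 0xb45a
+ 0x541d = 0x0878
One's complement: ~0x0878
Checksum = 0xf787


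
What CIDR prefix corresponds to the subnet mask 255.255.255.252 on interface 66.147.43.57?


Binary: 11111111.11111111.11111111.11111100
Count leading 1s
Prefix: /30


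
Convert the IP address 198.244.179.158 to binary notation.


198 = 11000110
244 = 11110100
179 = 10110011
158 = 10011110
Binary: 11000110.11110100.10110011.10011110


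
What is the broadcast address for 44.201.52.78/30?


Network: 44.201.52.76/30
Host bits = 2
Set all host bits to 1:
Broadcast: 44.201.52.79


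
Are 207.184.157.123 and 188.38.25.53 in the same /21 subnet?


Mask: 255.255.248.0
207.184.157.123 AND mask = 207.184.152.0
188.38.25.53 AND mask = 188.38.24.0
No, different subnets (207.184.152.0 vs 188.38.24.0)


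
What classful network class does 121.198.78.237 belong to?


First octet: 121
Binary: 01111001
0xxxxxxx -> Class A (1-126)
Class A, default mask 255.0.0.0 (/8)


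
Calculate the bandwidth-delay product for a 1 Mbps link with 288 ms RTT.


BDP = bandwidth * RTT
= 1 Mbps * 288 ms
= 1 * 1e6 * 288 / 1000 bits
= 288000 bits
= 36000 bytes
= 35.1562 KB
BDP = 288000 bits (36000 bytes)


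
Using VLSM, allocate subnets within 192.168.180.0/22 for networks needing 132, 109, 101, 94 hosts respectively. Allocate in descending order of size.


132 hosts -> /24 (254 usable): 192.168.180.0/24
109 hosts -> /25 (126 usable): 192.168.181.0/25
101 hosts -> /25 (126 usable): 192.168.181.128/25
94 hosts -> /25 (126 usable): 192.168.182.0/25
Allocation: 192.168.180.0/24 (132 hosts, 254 usable); 192.168.181.0/25 (109 hosts, 126 usable); 192.168.181.128/25 (101 hosts, 126 usable); 192.168.182.0/25 (94 hosts, 126 usable)


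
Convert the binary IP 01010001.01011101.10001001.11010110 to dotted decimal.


01010001 = 81
01011101 = 93
10001001 = 137
11010110 = 214
IP: 81.93.137.214


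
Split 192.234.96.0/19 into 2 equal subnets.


New prefix = 19 + 1 = 20
Each subnet has 4096 addresses
  192.234.96.0/20
  192.234.112.0/20
Subnets: 192.234.96.0/20, 192.234.112.0/20


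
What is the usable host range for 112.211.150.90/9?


Network: 112.128.0.0
Broadcast: 112.255.255.255
First usable = network + 1
Last usable = broadcast - 1
Range: 112.128.0.1 to 112.255.255.254


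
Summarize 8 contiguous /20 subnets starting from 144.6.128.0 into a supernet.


Original prefix: /20
Number of subnets: 8 = 2^3
New prefix = 20 - 3 = 17
Supernet: 144.6.128.0/17


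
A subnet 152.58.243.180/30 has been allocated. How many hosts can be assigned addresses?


Host bits = 32 - 30 = 2
Total addresses = 2^2 = 4
Usable = total - 2 (network and broadcast)
Usable hosts: 2


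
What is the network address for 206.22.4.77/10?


IP:   11001110.00010110.00000100.01001101
Mask: 11111111.11000000.00000000.00000000
AND operation:
Net:  11001110.00000000.00000000.00000000
Network: 206.0.0.0/10


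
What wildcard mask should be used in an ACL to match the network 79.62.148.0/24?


Subnet mask: 255.255.255.0
Wildcard = 255.255.255.255 - subnet mask
255 - 255 = 0
255 - 255 = 0
255 - 255 = 0
255 - 0 = 255
Wildcard: 0.0.0.255


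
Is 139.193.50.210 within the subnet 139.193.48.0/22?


Subnet network: 139.193.48.0
Test IP AND mask: 139.193.48.0
Yes, 139.193.50.210 is in 139.193.48.0/22


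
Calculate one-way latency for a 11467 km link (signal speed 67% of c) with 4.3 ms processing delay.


Speed = 0.67 * 3e5 km/s = 201000 km/s
Propagation delay = 11467 / 201000 = 0.057 s = 57.0498 ms
Processing delay = 4.3 ms
Total one-way latency = 61.3498 ms


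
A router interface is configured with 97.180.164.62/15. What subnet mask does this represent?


/15 means 15 network bits, 17 host bits
Binary: 11111111111111100000000000000000
Mask: 255.254.0.0


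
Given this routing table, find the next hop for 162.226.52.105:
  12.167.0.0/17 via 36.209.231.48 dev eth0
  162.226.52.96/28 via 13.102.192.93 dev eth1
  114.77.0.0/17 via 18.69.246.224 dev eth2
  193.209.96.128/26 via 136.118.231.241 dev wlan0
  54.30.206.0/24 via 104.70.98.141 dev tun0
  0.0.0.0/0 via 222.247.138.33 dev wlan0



Longest prefix match for 162.226.52.105:
  /17 12.167.0.0: no
  /28 162.226.52.96: MATCH
  /17 114.77.0.0: no
  /26 193.209.96.128: no
  /24 54.30.206.0: no
  /0 0.0.0.0: MATCH
Selected: next-hop 13.102.192.93 via eth1 (matched /28)


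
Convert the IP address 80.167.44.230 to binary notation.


80 = 01010000
167 = 10100111
44 = 00101100
230 = 11100110
Binary: 01010000.10100111.00101100.11100110


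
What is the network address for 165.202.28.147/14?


IP:   10100101.11001010.00011100.10010011
Mask: 11111111.11111100.00000000.00000000
AND operation:
Net:  10100101.11001000.00000000.00000000
Network: 165.200.0.0/14


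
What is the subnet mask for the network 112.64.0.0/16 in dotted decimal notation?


/16 means 16 network bits, 16 host bits
Binary: 11111111111111110000000000000000
Mask: 255.255.0.0


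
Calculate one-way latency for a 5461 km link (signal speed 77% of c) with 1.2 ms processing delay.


Speed = 0.77 * 3e5 km/s = 231000 km/s
Propagation delay = 5461 / 231000 = 0.0236 s = 23.6407 ms
Processing delay = 1.2 ms
Total one-way latency = 24.8407 ms


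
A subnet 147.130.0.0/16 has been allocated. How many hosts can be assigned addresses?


Host bits = 32 - 16 = 16
Total addresses = 2^16 = 65536
Usable = total - 2 (network and broadcast)
Usable hosts: 65534


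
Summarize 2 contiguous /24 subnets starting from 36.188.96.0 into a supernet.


Original prefix: /24
Number of subnets: 2 = 2^1
New prefix = 24 - 1 = 23
Supernet: 36.188.96.0/23


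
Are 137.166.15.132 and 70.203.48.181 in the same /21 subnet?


Mask: 255.255.248.0
137.166.15.132 AND mask = 137.166.8.0
70.203.48.181 AND mask = 70.203.48.0
No, different subnets (137.166.8.0 vs 70.203.48.0)


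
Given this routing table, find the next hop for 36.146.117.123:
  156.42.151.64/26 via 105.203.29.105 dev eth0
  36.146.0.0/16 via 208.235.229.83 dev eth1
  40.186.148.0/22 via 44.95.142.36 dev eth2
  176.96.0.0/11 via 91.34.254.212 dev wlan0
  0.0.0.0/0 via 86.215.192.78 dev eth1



Longest prefix match for 36.146.117.123:
  /26 156.42.151.64: no
  /16 36.146.0.0: MATCH
  /22 40.186.148.0: no
  /11 176.96.0.0: no
  /0 0.0.0.0: MATCH
Selected: next-hop 208.235.229.83 via eth1 (matched /16)


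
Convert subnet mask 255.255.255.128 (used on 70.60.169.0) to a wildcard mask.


Subnet mask: 255.255.255.128
Wildcard = 255.255.255.255 - subnet mask
255 - 255 = 0
255 - 255 = 0
255 - 255 = 0
255 - 128 = 127
Wildcard: 0.0.0.127


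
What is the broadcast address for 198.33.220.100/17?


Network: 198.33.128.0/17
Host bits = 15
Set all host bits to 1:
Broadcast: 198.33.255.255


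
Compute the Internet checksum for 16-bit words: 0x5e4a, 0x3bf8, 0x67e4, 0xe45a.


Sum all words (with carry folding):
+ 0x5e4a = 0x5e4a
+ 0x3bf8 = 0x9a42
+ 0x67e4 = 0x0227
+ 0xe45a = 0xe681
One's complement: ~0xe681
Checksum = 0x197e


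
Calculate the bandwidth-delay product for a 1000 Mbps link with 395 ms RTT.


BDP = bandwidth * RTT
= 1000 Mbps * 395 ms
= 1000 * 1e6 * 395 / 1000 bits
= 395000000 bits
= 49375000 bytes
= 48217.7734 KB
BDP = 395000000 bits (49375000 bytes)


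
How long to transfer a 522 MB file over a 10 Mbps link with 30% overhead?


Effective throughput = 10 * (1 - 30/100) = 7 Mbps
File size in Mb = 522 * 8 = 4176 Mb
Time = 4176 / 7
Time = 596.5714 seconds


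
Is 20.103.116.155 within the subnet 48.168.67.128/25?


Subnet network: 48.168.67.128
Test IP AND mask: 20.103.116.128
No, 20.103.116.155 is not in 48.168.67.128/25


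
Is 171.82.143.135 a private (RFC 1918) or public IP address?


RFC 1918 private ranges:
  10.0.0.0/8 (10.0.0.0 - 10.255.255.255)
  172.16.0.0/12 (172.16.0.0 - 172.31.255.255)
  192.168.0.0/16 (192.168.0.0 - 192.168.255.255)
Public (not in any RFC 1918 range)


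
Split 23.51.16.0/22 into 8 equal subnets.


New prefix = 22 + 3 = 25
Each subnet has 128 addresses
  23.51.16.0/25
  23.51.16.128/25
  23.51.17.0/25
  23.51.17.128/25
  23.51.18.0/25
  23.51.18.128/25
  23.51.19.0/25
  23.51.19.128/25
Subnets: 23.51.16.0/25, 23.51.16.128/25, 23.51.17.0/25, 23.51.17.128/25, 23.51.18.0/25, 23.51.18.128/25, 23.51.19.0/25, 23.51.19.128/25


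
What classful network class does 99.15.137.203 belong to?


First octet: 99
Binary: 01100011
0xxxxxxx -> Class A (1-126)
Class A, default mask 255.0.0.0 (/8)


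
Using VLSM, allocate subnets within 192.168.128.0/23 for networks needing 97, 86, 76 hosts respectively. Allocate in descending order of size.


97 hosts -> /25 (126 usable): 192.168.128.0/25
86 hosts -> /25 (126 usable): 192.168.128.128/25
76 hosts -> /25 (126 usable): 192.168.129.0/25
Allocation: 192.168.128.0/25 (97 hosts, 126 usable); 192.168.128.128/25 (86 hosts, 126 usable); 192.168.129.0/25 (76 hosts, 126 usable)


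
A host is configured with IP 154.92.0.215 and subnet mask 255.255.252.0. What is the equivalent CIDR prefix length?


Binary: 11111111.11111111.11111100.00000000
Count leading 1s
Prefix: /22


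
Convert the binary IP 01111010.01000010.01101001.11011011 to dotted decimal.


01111010 = 122
01000010 = 66
01101001 = 105
11011011 = 219
IP: 122.66.105.219


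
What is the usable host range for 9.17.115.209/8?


Network: 9.0.0.0
Broadcast: 9.255.255.255
First usable = network + 1
Last usable = broadcast - 1
Range: 9.0.0.1 to 9.255.255.254


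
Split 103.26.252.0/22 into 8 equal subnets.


New prefix = 22 + 3 = 25
Each subnet has 128 addresses
  103.26.252.0/25
  103.26.252.128/25
  103.26.253.0/25
  103.26.253.128/25
  103.26.254.0/25
  103.26.254.128/25
  103.26.255.0/25
  103.26.255.128/25
Subnets: 103.26.252.0/25, 103.26.252.128/25, 103.26.253.0/25, 103.26.253.128/25, 103.26.254.0/25, 103.26.254.128/25, 103.26.255.0/25, 103.26.255.128/25


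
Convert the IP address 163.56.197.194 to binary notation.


163 = 10100011
56 = 00111000
197 = 11000101
194 = 11000010
Binary: 10100011.00111000.11000101.11000010


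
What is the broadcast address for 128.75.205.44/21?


Network: 128.75.200.0/21
Host bits = 11
Set all host bits to 1:
Broadcast: 128.75.207.255


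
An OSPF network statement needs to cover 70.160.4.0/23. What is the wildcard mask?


Subnet mask: 255.255.254.0
Wildcard = 255.255.255.255 - subnet mask
255 - 255 = 0
255 - 255 = 0
255 - 254 = 1
255 - 0 = 255
Wildcard: 0.0.1.255


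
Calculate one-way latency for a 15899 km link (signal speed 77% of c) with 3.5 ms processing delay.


Speed = 0.77 * 3e5 km/s = 231000 km/s
Propagation delay = 15899 / 231000 = 0.0688 s = 68.8268 ms
Processing delay = 3.5 ms
Total one-way latency = 72.3268 ms


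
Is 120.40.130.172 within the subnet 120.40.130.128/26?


Subnet network: 120.40.130.128
Test IP AND mask: 120.40.130.128
Yes, 120.40.130.172 is in 120.40.130.128/26


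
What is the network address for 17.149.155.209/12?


IP:   00010001.10010101.10011011.11010001
Mask: 11111111.11110000.00000000.00000000
AND operation:
Net:  00010001.10010000.00000000.00000000
Network: 17.144.0.0/12


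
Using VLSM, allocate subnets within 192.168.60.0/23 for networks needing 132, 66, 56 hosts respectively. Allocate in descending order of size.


132 hosts -> /24 (254 usable): 192.168.60.0/24
66 hosts -> /25 (126 usable): 192.168.61.0/25
56 hosts -> /26 (62 usable): 192.168.61.128/26
Allocation: 192.168.60.0/24 (132 hosts, 254 usable); 192.168.61.0/25 (66 hosts, 126 usable); 192.168.61.128/26 (56 hosts, 62 usable)


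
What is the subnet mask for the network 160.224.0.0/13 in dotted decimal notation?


/13 means 13 network bits, 19 host bits
Binary: 11111111111110000000000000000000
Mask: 255.248.0.0


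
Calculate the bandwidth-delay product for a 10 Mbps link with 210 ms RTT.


BDP = bandwidth * RTT
= 10 Mbps * 210 ms
= 10 * 1e6 * 210 / 1000 bits
= 2100000 bits
= 262500 bytes
= 256.3477 KB
BDP = 2100000 bits (262500 bytes)


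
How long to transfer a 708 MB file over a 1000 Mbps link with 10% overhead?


Effective throughput = 1000 * (1 - 10/100) = 900 Mbps
File size in Mb = 708 * 8 = 5664 Mb
Time = 5664 / 900
Time = 6.2933 seconds
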